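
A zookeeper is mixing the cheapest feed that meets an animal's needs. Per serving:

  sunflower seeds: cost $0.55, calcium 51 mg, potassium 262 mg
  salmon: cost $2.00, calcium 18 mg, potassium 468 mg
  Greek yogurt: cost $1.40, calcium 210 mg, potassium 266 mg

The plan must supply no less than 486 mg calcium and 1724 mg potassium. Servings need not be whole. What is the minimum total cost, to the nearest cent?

$4.42

This is a tiny linear program; its minimum lies at a vertex of the feasible set. List the vertices and price them.
sunflower seeds only: max(486/51, 1724/262) = 9.529 servings → $5.24.
salmon only: max(486/18, 1724/468) = 27 servings → $54.00.
Greek yogurt only: max(486/210, 1724/266) = 6.481 servings → $9.07.
sunflower seeds + salmon: the both-tight solution has a negative serving — not a feasible corner.
sunflower seeds + Greek yogurt with both tight: 5.615 servings and 0.9506 servings → $4.42.
salmon + Greek yogurt with both tight: 2.49 servings and 2.101 servings → $7.92.
Cheapest feasible corner: $4.42.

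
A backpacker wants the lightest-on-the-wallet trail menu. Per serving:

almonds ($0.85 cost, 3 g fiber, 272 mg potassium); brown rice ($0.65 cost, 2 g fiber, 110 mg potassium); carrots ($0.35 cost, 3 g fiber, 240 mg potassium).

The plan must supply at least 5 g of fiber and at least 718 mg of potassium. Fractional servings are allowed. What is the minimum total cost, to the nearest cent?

almonds only: max(5/3, 718/272) = 2.64 servings → $2.24.
brown rice only: max(5/2, 718/110) = 6.527 servings → $4.24.
carrots only: max(5/3, 718/240) = 2.992 servings → $1.05.
almonds + brown rice with both targets exact would need a negative amount; discard.
almonds + carrots: intersection lies outside the first quadrant.
brown rice + carrots with both targets exact would need a negative amount; discard.
The minimum over all feasible corners is $1.05.

$1.05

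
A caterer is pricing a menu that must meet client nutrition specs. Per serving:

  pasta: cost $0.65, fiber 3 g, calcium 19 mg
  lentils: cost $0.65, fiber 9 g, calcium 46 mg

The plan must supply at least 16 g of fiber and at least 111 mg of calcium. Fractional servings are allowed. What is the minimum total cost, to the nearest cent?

$1.57

For a min-cost LP with two ≥-constraints, a basic feasible solution has at most two positive variables.
pasta only: max(16/3, 111/19) = 5.842 servings → $3.80.
lentils only: max(16/9, 111/46) = 2.413 servings → $1.57.
pasta + lentils: the both-tight solution has a negative serving — not a feasible corner.
Cheapest feasible corner: $1.57.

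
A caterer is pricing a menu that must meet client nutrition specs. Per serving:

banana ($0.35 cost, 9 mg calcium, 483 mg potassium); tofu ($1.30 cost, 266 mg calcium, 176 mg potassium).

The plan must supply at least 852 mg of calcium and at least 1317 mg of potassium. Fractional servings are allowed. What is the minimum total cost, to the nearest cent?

$4.65

banana only: max(852/9, 1317/483) = 94.67 servings → $33.13.
tofu only: max(852/266, 1317/176) = 7.483 servings → $9.73.
banana + tofu with both tight: 1.579 servings and 3.15 servings → $4.65.
So the least-cost plan costs $4.65.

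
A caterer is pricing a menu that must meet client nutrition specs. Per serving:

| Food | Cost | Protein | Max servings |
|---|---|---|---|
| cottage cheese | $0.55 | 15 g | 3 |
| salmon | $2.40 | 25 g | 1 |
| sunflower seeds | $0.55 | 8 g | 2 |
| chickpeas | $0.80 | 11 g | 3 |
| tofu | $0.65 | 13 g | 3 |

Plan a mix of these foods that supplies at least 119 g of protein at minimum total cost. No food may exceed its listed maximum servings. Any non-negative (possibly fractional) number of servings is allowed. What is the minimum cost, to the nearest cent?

Cost per g of protein: cottage cheese $0.0367, tofu $0.0500, sunflower seeds $0.0688, chickpeas $0.0727, salmon $0.0960.
Take 3 servings of cottage cheese: +45.0 g protein for $1.65 (total $1.65, still need 74.0 g).
Take 3 servings of tofu: +39.0 g protein for $1.95 (total $3.60, still need 35.0 g).
Take 2 servings of sunflower seeds: +16.0 g protein for $1.10 (total $4.70, still need 19.0 g).
Take 1.727 servings of chickpeas: +19.0 g protein for $1.38 (total $6.08, still need 0.0 g).
Filling from the cheapest source first is optimal under one linear minimum: $6.08.

$6.08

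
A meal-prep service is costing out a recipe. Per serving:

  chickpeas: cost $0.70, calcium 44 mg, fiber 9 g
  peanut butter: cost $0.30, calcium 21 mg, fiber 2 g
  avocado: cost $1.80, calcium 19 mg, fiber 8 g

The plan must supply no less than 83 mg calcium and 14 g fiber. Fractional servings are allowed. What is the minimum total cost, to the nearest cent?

$1.28

Check every corner: each single food scaled to meet both minima, and each pair solved so both constraints bind.
chickpeas only: max(83/44, 14/9) = 1.886 servings → $1.32.
peanut butter only: max(83/21, 14/2) = 7 servings → $2.10.
avocado only: max(83/19, 14/8) = 4.368 servings → $7.86.
chickpeas + peanut butter with both tight: 1.267 servings and 1.297 servings → $1.28.
chickpeas + avocado: the both-tight solution has a negative serving — not a feasible corner.
peanut butter + avocado with both tight: 3.062 servings and 0.9846 servings → $2.69.
The minimum over all feasible corners is $1.28.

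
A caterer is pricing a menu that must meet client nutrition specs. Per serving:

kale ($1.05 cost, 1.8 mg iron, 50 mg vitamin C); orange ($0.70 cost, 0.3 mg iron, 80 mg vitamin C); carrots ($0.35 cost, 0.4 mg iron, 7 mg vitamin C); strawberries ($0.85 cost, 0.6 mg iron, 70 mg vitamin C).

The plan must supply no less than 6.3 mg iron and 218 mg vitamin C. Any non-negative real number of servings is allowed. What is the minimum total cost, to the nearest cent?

This is a tiny linear program; its minimum lies at a vertex of the feasible set. List the vertices and price them.
kale only: max(6.3/1.8, 218/50) = 4.36 servings → $4.58.
orange only: max(6.3/0.3, 218/80) = 21 servings → $14.70.
carrots only: max(6.3/0.4, 218/7) = 31.14 servings → $10.90.
strawberries only: max(6.3/0.6, 218/70) = 10.5 servings → $8.93.
kale + orange with both tight: 3.4 servings and 0.6 servings → $3.99.
kale + carrots with both targets exact would need a negative amount; discard.
kale + strawberries with both tight: 3.231 servings and 0.8063 servings → $4.08.
orange + carrots with both tight: 1.441 servings and 14.67 servings → $6.14.
orange + strawberries: intersection lies outside the first quadrant.
carrots + strawberries with both tight: 13.03 servings and 1.811 servings → $6.10.
Cheapest feasible corner: $3.99.

$3.99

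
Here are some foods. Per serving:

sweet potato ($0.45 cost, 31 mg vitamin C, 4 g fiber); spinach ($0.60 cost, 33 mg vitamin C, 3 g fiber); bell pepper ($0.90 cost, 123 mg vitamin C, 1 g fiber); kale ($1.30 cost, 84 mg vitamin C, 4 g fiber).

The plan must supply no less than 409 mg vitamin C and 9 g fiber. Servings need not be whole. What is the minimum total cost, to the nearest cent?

Minimising a linear cost over {vitamin C ≥ 409, fiber ≥ 9, servings ≥ 0} — the optimum is at a vertex, using one or two foods.
sweet potato only: max(409/31, 9/4) = 13.19 servings → $5.94.
spinach only: max(409/33, 9/3) = 12.39 servings → $7.44.
bell pepper only: max(409/123, 9/1) = 9 servings → $8.10.
kale only: max(409/84, 9/4) = 4.869 servings → $6.33.
sweet potato + spinach: the both-tight solution has a negative serving — not a feasible corner.
sweet potato + bell pepper with both tight: 1.514 servings and 2.944 servings → $3.33.
sweet potato + kale: intersection lies outside the first quadrant.
spinach + bell pepper with both tight: 2.077 servings and 2.768 servings → $3.74.
spinach + kale: intersection lies outside the first quadrant.
bell pepper + kale with both tight: 2.157 servings and 1.711 servings → $4.17.
So the least-cost plan costs $3.33.

$3.33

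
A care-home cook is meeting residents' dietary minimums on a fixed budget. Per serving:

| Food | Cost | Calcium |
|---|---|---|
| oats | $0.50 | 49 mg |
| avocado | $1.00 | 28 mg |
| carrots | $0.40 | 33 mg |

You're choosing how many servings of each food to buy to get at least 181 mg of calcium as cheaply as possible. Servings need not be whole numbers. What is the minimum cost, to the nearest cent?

$1.85

Cost per mg of calcium: oats $0.0102, carrots $0.0121, avocado $0.0357.
With no serving limits, use only oats: 181 mg / 49 mg = 3.694 servings × $0.50 = $1.85.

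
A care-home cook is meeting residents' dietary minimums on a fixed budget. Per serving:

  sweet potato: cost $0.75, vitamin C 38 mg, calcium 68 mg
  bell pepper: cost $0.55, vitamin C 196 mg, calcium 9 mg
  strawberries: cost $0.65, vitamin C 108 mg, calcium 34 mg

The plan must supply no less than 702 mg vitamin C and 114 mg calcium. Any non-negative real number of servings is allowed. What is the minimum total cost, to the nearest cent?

At the optimum either one food covers both requirements or two foods hit both targets exactly; no other combination can be cheaper.
sweet potato only: max(702/38, 114/68) = 18.47 servings → $13.86.
bell pepper only: max(702/196, 114/9) = 12.67 servings → $6.97.
strawberries only: max(702/108, 114/34) = 6.5 servings → $4.22.
sweet potato + bell pepper with both tight: 1.234 servings and 3.342 servings → $2.76.
sweet potato + strawberries: the both-tight solution has a negative serving — not a feasible corner.
bell pepper + strawberries with both tight: 2.03 servings and 2.816 servings → $2.95.
So the least-cost plan costs $2.76.

$2.76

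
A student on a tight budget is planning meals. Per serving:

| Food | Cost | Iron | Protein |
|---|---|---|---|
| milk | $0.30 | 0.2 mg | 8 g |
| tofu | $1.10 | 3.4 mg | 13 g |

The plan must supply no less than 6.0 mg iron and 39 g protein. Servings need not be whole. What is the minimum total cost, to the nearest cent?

At the optimum either one food covers both requirements or two foods hit both targets exactly; no other combination can be cheaper.
milk only: max(6.0/0.2, 39/8) = 30 servings → $9.00.
tofu only: max(6.0/3.4, 39/13) = 3 servings → $3.30.
milk + tofu with both tight: 2.22 servings and 1.634 servings → $2.46.
So the least-cost plan costs $2.46.

$2.46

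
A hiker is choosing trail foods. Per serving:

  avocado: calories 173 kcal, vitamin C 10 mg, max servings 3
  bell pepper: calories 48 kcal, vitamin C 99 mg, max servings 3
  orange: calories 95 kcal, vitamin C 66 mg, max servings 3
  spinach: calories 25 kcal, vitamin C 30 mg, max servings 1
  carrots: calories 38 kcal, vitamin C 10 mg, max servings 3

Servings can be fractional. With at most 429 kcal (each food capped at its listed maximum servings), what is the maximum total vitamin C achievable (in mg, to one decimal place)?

507.6 mg

Vitamin C per kcal: bell pepper 2.062, spinach 1.2, orange 0.6947, carrots 0.2632, avocado 0.0578.
Take 3 servings of bell pepper: uses 144 kcal, +297.0 mg vitamin C (running total 297.0 mg).
Take 1 serving of spinach: uses 25 kcal, +30.0 mg vitamin C (running total 327.0 mg).
Take 2.737 servings of orange: uses 260 kcal, +180.6 mg vitamin C (running total 507.6 mg).
Greedy by best ratio exhausts the calories allowance optimally: 507.6 mg.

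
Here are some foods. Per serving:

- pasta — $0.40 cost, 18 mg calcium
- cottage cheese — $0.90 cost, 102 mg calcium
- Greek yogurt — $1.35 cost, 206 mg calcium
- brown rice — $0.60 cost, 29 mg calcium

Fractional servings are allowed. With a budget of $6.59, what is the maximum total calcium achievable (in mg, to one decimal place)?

1005.6 mg

Calcium per dollar: Greek yogurt 152.6, cottage cheese 113.3, brown rice 48.33, pasta 45.
With no serving limits, spend the whole cost allowance on Greek yogurt: $6.59 / $1.35 × 206 mg = 1005.6 mg.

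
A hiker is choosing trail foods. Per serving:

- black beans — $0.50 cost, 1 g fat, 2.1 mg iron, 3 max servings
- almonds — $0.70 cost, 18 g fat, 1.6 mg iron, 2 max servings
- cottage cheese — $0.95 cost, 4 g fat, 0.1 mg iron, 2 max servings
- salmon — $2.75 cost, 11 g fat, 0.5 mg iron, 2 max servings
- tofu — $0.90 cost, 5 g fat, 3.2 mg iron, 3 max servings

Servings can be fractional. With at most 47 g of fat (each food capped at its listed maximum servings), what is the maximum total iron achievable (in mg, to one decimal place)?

Iron per g fat: black beans 2.1, tofu 0.64, almonds 0.08889, salmon 0.04545, cottage cheese 0.025.
Take 3 servings of black beans: uses 3 g fat, +6.3 mg iron (running total 6.3 mg).
Take 3 servings of tofu: uses 15 g fat, +9.6 mg iron (running total 15.9 mg).
Take 1.611 servings of almonds: uses 29 g fat, +2.6 mg iron (running total 18.5 mg).
Greedy by best ratio exhausts the fat allowance optimally: 18.5 mg.

18.5 mg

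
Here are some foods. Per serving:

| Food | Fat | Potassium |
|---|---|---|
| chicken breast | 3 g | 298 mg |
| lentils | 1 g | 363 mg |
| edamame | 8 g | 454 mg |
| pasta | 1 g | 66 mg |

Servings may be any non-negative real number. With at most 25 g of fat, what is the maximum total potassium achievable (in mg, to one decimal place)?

Potassium per g fat: lentils 363, chicken breast 99.33, pasta 66, edamame 56.75.
With no serving limits, spend the whole fat allowance on lentils: 25 g / 1 g × 363 mg = 9075.0 mg.

9075.0 mg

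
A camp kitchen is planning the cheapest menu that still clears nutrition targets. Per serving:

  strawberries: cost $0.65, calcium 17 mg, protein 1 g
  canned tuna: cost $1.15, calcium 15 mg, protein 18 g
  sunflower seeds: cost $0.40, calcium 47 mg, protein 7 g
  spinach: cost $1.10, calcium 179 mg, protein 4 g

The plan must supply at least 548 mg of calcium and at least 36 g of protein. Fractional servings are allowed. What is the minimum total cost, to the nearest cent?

Two binding constraints pin down two serving amounts, so the optimal mix uses at most two foods. The candidates are each food alone (scaled to the tighter of calcium/protein) and each pair with both constraints tight.
strawberries only: max(548/17, 36/1) = 36 servings → $23.40.
canned tuna only: max(548/15, 36/18) = 36.53 servings → $42.01.
sunflower seeds only: max(548/47, 36/7) = 11.66 servings → $4.66.
spinach only: max(548/179, 36/4) = 9 servings → $9.90.
strawberries + canned tuna with both tight: 32.04 servings and 0.2199 servings → $21.08.
strawberries + sunflower seeds with both tight: 29.78 servings and 0.8889 servings → $19.71.
strawberries + spinach: the both-tight solution has a negative serving — not a feasible corner.
canned tuna + sunflower seeds: intersection lies outside the first quadrant.
canned tuna + spinach with both tight: 1.345 servings and 2.949 servings → $4.79.
sunflower seeds + spinach with both tight: 3.992 servings and 2.013 servings → $3.81.
So the least-cost plan costs $3.81.

$3.81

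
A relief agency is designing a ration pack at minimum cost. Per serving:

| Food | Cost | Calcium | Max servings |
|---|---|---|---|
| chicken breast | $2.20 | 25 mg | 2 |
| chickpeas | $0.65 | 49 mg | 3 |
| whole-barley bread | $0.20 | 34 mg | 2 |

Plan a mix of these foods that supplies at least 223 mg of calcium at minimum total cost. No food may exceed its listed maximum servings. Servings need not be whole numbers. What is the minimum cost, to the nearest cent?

Cost per mg of calcium: whole-barley bread $0.0059, chickpeas $0.0133, chicken breast $0.0880.
Take 2 servings of whole-barley bread: +68.0 mg calcium for $0.40 (total $0.40, still need 155.0 mg).
Take 3 servings of chickpeas: +147.0 mg calcium for $1.95 (total $2.35, still need 8.0 mg).
Take 0.32 servings of chicken breast: +8.0 mg calcium for $0.70 (total $3.05, still need 0.0 mg).
Filling from the cheapest source first is optimal under one linear minimum: $3.05.

$3.05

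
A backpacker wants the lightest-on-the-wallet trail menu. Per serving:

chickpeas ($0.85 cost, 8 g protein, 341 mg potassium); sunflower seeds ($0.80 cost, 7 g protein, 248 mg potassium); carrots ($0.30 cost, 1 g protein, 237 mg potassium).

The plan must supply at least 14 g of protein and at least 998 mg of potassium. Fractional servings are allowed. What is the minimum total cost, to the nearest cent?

With two linear requirements the optimum uses one or two foods; enumerate the corners.
chickpeas only: max(14/8, 998/341) = 2.927 servings → $2.49.
sunflower seeds only: max(14/7, 998/248) = 4.024 servings → $3.22.
carrots only: max(14/1, 998/237) = 14 servings → $4.20.
chickpeas + sunflower seeds: the both-tight solution has a negative serving — not a feasible corner.
chickpeas + carrots with both tight: 1.492 servings and 2.064 servings → $1.89.
sunflower seeds + carrots with both tight: 1.644 servings and 2.49 servings → $2.06.
Cheapest feasible corner: $1.89.

$1.89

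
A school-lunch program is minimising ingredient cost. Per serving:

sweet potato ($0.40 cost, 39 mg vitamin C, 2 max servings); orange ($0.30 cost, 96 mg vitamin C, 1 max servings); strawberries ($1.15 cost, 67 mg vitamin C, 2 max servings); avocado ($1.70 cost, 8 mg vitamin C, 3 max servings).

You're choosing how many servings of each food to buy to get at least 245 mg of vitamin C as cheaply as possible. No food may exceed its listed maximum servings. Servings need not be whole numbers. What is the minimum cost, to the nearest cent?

$2.32

Cost per mg of vitamin C: orange $0.0031, sweet potato $0.0103, strawberries $0.0172, avocado $0.2125.
Take 1 serving of orange: +96.0 mg vitamin C for $0.30 (total $0.30, still need 149.0 mg).
Take 2 servings of sweet potato: +78.0 mg vitamin C for $0.80 (total $1.10, still need 71.0 mg).
Take 1.06 servings of strawberries: +71.0 mg vitamin C for $1.22 (total $2.32, still need 0.0 mg).
Greedy by cheapest-per-mg is optimal for a single linear constraint, so the minimum cost is $2.32.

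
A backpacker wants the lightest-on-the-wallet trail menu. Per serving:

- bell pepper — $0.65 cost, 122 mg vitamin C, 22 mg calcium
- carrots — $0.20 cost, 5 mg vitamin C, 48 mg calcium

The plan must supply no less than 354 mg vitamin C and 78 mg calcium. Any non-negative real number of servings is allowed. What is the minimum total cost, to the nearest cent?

For a min-cost LP with two ≥-constraints, a basic feasible solution has at most two positive variables.
bell pepper only: max(354/122, 78/22) = 3.545 servings → $2.30.
carrots only: max(354/5, 78/48) = 70.8 servings → $14.16.
bell pepper + carrots with both tight: 2.889 servings and 0.3007 servings → $1.94.
Cheapest feasible corner: $1.94.

$1.94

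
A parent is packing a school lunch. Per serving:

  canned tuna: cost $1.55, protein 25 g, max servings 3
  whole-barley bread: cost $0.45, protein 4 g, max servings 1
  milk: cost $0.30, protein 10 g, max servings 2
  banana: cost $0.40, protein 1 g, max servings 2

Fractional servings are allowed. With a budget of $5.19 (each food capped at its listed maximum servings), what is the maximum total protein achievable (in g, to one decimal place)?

94.0 g

Protein per dollar: milk 33.33, canned tuna 16.13, whole-barley bread 8.889, banana 2.5.
Take 2 servings of milk: spends $0.60, +20.0 g protein (running total 20.0 g).
Take 2.961 servings of canned tuna: spends $4.59, +74.0 g protein (running total 94.0 g).
Greedy by best ratio exhausts the cost allowance optimally: 94.0 g.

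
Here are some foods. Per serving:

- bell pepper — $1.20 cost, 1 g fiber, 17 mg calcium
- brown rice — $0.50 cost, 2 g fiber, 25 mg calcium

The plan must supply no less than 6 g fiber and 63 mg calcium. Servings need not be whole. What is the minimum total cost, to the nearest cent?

An LP optimum is at a vertex; with two nutrient constraints at most two foods are used. Check each candidate.
bell pepper only: max(6/1, 63/17) = 6 servings → $7.20.
brown rice only: max(6/2, 63/25) = 3 servings → $1.50.
bell pepper + brown rice with both targets exact would need a negative amount; discard.
So the least-cost plan costs $1.50.

$1.50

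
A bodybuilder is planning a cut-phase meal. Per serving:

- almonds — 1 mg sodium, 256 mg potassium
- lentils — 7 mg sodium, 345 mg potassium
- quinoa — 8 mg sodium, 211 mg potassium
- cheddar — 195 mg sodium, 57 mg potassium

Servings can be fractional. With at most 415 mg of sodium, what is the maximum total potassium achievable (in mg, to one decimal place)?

106240.0 mg

Potassium per mg sodium: almonds 256, lentils 49.29, quinoa 26.38, cheddar 0.2923.
With no serving limits, spend the whole sodium allowance on almonds: 415 mg / 1 mg × 256 mg = 106240.0 mg.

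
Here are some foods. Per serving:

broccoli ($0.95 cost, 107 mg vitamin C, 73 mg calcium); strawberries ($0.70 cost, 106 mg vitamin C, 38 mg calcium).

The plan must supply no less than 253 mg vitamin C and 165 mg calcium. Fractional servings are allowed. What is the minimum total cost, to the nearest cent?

A basic optimal solution has at most two foods positive. Try each food alone and each pair with both targets met exactly.
broccoli only: max(253/107, 165/73) = 2.364 servings → $2.25.
strawberries only: max(253/106, 165/38) = 4.342 servings → $3.04.
broccoli + strawberries with both tight: 2.145 servings and 0.2217 servings → $2.19.
The minimum over all feasible corners is $2.19.

$2.19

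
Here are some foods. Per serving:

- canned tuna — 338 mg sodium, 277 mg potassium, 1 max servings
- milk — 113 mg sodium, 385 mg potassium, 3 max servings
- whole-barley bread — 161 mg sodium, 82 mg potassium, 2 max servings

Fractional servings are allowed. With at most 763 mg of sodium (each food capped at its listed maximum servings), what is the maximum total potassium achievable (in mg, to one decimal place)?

Potassium per mg sodium: milk 3.407, canned tuna 0.8195, whole-barley bread 0.5093.
Take 3 servings of milk: uses 339 mg sodium, +1155.0 mg potassium (running total 1155.0 mg).
Take 1 serving of canned tuna: uses 338 mg sodium, +277.0 mg potassium (running total 1432.0 mg).
Take 0.5342 servings of whole-barley bread: uses 86 mg sodium, +43.8 mg potassium (running total 1475.8 mg).
Filling greedily by potassium-per-mg sodium is optimal for one linear limit, giving 1475.8 mg.

1475.8 mg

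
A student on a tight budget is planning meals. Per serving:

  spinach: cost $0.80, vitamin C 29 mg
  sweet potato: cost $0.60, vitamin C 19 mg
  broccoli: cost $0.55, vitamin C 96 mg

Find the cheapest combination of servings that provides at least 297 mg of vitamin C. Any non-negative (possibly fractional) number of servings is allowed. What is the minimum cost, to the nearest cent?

$1.70

Cost per mg of vitamin C: broccoli $0.0057, spinach $0.0276, sweet potato $0.0316.
With no serving limits, use only broccoli: 297 mg / 96 mg = 3.094 servings × $0.55 = $1.70.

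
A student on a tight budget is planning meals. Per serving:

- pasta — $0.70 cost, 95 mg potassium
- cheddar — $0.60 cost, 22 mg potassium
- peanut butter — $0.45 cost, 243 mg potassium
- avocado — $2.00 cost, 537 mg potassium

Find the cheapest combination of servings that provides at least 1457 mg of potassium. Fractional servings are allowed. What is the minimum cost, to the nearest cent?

Cost per mg of potassium: peanut butter $0.0019, avocado $0.0037, pasta $0.0074, cheddar $0.0273.
With no serving limits, use only peanut butter: 1457 mg / 243 mg = 5.996 servings × $0.45 = $2.70.

$2.70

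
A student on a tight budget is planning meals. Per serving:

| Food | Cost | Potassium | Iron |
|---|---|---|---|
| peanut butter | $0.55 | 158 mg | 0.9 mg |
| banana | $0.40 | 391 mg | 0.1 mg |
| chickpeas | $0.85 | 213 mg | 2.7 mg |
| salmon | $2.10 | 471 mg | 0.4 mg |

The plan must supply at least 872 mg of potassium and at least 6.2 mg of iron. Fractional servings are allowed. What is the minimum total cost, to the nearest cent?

$2.32

Two binding constraints pin down two serving amounts, so the optimal mix uses at most two foods. The candidates are each food alone (scaled to the tighter of potassium/iron) and each pair with both constraints tight.
peanut butter only: max(872/158, 6.2/0.9) = 6.889 servings → $3.79.
banana only: max(872/391, 6.2/0.1) = 62 servings → $24.80.
chickpeas only: max(872/213, 6.2/2.7) = 4.094 servings → $3.48.
salmon only: max(872/471, 6.2/0.4) = 15.5 servings → $32.55.
peanut butter + banana with both targets exact would need a negative amount; discard.
peanut butter + chickpeas with both tight: 4.401 servings and 0.8293 servings → $3.13.
peanut butter + salmon: the both-tight solution has a negative serving — not a feasible corner.
banana + chickpeas with both tight: 0.9994 servings and 2.259 servings → $2.32.
banana + salmon: intersection lies outside the first quadrant.
chickpeas + salmon with both tight: 2.167 servings and 0.8713 servings → $3.67.
The minimum over all feasible corners is $2.32.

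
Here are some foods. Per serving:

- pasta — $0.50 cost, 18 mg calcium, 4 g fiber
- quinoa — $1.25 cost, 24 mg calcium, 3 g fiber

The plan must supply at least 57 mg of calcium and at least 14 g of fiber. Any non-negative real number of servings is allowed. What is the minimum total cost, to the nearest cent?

For a min-cost LP with two ≥-constraints, a basic feasible solution has at most two positive variables.
pasta only: max(57/18, 14/4) = 3.5 servings → $1.75.
quinoa only: max(57/24, 14/3) = 4.667 servings → $5.83.
pasta + quinoa: intersection lies outside the first quadrant.
Cheapest feasible corner: $1.75.

$1.75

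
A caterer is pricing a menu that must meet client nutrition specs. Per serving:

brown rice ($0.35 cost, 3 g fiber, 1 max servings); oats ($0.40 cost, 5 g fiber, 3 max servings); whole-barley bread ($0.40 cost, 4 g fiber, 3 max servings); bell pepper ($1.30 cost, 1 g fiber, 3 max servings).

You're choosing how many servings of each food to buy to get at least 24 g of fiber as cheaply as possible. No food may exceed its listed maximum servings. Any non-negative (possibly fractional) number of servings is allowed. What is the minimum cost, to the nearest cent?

$2.10

Cost per g of fiber: oats $0.0800, whole-barley bread $0.1000, brown rice $0.1167, bell pepper $1.3000.
Take 3 servings of oats: +15.0 g fiber for $1.20 (total $1.20, still need 9.0 g).
Take 2.25 servings of whole-barley bread: +9.0 g fiber for $0.90 (total $2.10, still need 0.0 g).
Greedy by cheapest-per-g is optimal for a single linear constraint, so the minimum cost is $2.10.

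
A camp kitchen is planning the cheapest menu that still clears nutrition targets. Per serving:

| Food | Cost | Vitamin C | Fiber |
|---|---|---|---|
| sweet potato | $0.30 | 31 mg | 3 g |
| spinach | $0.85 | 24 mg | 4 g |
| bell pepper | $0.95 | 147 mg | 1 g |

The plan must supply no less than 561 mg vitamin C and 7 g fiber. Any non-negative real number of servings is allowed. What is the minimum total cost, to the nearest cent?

A basic optimal solution has at most two foods positive. Try each food alone and each pair with both targets met exactly.
sweet potato only: max(561/31, 7/3) = 18.1 servings → $5.43.
spinach only: max(561/24, 7/4) = 23.38 servings → $19.87.
bell pepper only: max(561/147, 7/1) = 7 servings → $6.65.
sweet potato + spinach: intersection lies outside the first quadrant.
sweet potato + bell pepper with both tight: 1.141 servings and 3.576 servings → $3.74.
spinach + bell pepper with both tight: 0.8298 servings and 3.681 servings → $4.20.
So the least-cost plan costs $3.74.

$3.74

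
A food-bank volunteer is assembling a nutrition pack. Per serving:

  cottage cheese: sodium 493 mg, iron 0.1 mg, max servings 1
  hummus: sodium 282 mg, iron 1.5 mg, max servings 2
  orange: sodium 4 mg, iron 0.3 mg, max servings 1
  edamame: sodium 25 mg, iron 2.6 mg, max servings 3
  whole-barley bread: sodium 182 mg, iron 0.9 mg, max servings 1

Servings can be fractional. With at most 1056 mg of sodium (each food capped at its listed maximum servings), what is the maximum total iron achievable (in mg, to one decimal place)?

Iron per mg sodium: edamame 0.104, orange 0.075, hummus 0.005319, whole-barley bread 0.004945, cottage cheese 0.0002028.
Take 3 servings of edamame: uses 75 mg sodium, +7.8 mg iron (running total 7.8 mg).
Take 1 serving of orange: uses 4 mg sodium, +0.3 mg iron (running total 8.1 mg).
Take 2 servings of hummus: uses 564 mg sodium, +3.0 mg iron (running total 11.1 mg).
Take 1 serving of whole-barley bread: uses 182 mg sodium, +0.9 mg iron (running total 12.0 mg).
Take 0.4686 servings of cottage cheese: uses 231 mg sodium, +0.0 mg iron (running total 12.0 mg).
Greedy by best ratio exhausts the sodium allowance optimally: 12.0 mg.

12.0 mg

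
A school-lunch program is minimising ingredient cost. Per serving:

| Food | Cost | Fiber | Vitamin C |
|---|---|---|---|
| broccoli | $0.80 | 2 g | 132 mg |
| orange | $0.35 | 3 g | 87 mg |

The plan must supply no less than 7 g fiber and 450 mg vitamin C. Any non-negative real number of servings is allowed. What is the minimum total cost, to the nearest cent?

$1.81

With two linear requirements the optimum uses one or two foods; enumerate the corners.
broccoli only: max(7/2, 450/132) = 3.5 servings → $2.80.
orange only: max(7/3, 450/87) = 5.172 servings → $1.81.
broccoli + orange with both tight: 3.338 servings and 0.1081 servings → $2.71.
The minimum over all feasible corners is $1.81.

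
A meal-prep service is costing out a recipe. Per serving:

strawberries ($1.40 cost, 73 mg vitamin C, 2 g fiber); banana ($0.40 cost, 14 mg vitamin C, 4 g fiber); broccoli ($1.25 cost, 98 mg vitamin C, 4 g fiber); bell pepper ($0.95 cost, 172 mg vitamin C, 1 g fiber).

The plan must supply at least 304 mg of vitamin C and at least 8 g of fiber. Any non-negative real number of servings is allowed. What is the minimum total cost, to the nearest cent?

strawberries only: max(304/73, 8/2) = 4.164 servings → $5.83.
banana only: max(304/14, 8/4) = 21.71 servings → $8.69.
broccoli only: max(304/98, 8/4) = 3.102 servings → $3.88.
bell pepper only: max(304/172, 8/1) = 8 servings → $7.60.
strawberries + banana: the both-tight solution has a negative serving — not a feasible corner.
strawberries + broccoli: the both-tight solution has a negative serving — not a feasible corner.
strawberries + bell pepper with both tight: 3.956 servings and 0.08856 servings → $5.62.
banana + broccoli: intersection lies outside the first quadrant.
banana + bell pepper with both tight: 1.591 servings and 1.638 servings → $2.19.
broccoli + bell pepper with both tight: 1.817 servings and 0.7322 servings → $2.97.
Cheapest feasible corner: $2.19.

$2.19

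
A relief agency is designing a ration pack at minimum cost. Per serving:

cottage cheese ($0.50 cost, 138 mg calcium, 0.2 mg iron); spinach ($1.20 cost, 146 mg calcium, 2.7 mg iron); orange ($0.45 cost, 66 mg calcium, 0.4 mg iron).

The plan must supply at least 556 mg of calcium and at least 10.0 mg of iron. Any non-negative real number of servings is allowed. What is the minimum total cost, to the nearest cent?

cottage cheese only: max(556/138, 10.0/0.2) = 50 servings → $25.00.
spinach only: max(556/146, 10.0/2.7) = 3.808 servings → $4.57.
orange only: max(556/66, 10.0/0.4) = 25 servings → $11.25.
cottage cheese + spinach with both tight: 0.12 servings and 3.695 servings → $4.49.
cottage cheese + orange: intersection lies outside the first quadrant.
spinach + orange with both tight: 3.653 servings and 0.3439 servings → $4.54.
So the least-cost plan costs $4.49.

$4.49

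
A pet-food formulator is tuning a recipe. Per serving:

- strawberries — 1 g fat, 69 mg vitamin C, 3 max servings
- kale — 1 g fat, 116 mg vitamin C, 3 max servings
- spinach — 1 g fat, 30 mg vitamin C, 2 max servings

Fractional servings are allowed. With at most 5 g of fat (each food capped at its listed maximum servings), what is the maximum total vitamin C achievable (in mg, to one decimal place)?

Vitamin C per g fat: kale 116, strawberries 69, spinach 30.
Take 3 servings of kale: uses 3 g fat, +348.0 mg vitamin C (running total 348.0 mg).
Take 2 servings of strawberries: uses 2 g fat, +138.0 mg vitamin C (running total 486.0 mg).
Greedy by best ratio exhausts the fat allowance optimally: 486.0 mg.

486.0 mg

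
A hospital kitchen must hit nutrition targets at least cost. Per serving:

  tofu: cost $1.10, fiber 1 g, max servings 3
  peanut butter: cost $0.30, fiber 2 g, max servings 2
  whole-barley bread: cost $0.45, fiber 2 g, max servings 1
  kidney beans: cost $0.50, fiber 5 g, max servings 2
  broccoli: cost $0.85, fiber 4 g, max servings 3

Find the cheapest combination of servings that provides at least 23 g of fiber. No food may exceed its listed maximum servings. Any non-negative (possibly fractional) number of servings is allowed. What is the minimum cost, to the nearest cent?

Cost per g of fiber: kidney beans $0.1000, peanut butter $0.1500, broccoli $0.2125, whole-barley bread $0.2250, tofu $1.1000.
Take 2 servings of kidney beans: +10.0 g fiber for $1.00 (total $1.00, still need 13.0 g).
Take 2 servings of peanut butter: +4.0 g fiber for $0.60 (total $1.60, still need 9.0 g).
Take 2.25 servings of broccoli: +9.0 g fiber for $1.91 (total $3.51, still need 0.0 g).
Filling from the cheapest source first is optimal under one linear minimum: $3.51.

$3.51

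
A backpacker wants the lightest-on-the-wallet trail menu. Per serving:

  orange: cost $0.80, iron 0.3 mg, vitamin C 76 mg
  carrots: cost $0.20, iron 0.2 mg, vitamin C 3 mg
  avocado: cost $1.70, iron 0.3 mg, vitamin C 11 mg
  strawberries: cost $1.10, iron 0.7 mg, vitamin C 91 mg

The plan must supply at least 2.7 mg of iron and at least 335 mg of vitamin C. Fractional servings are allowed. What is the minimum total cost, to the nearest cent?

A basic optimal solution has at most two foods positive. Try each food alone and each pair with both targets met exactly.
orange only: max(2.7/0.3, 335/76) = 9 servings → $7.20.
carrots only: max(2.7/0.2, 335/3) = 111.7 servings → $22.33.
avocado only: max(2.7/0.3, 335/11) = 30.45 servings → $51.77.
strawberries only: max(2.7/0.7, 335/91) = 3.857 servings → $4.24.
orange + carrots with both tight: 4.119 servings and 7.322 servings → $4.76.
orange + avocado with both tight: 3.631 servings and 5.369 servings → $12.03.
orange + strawberries with both targets exact would need a negative amount; discard.
carrots + avocado with both targets exact would need a negative amount; discard.
carrots + strawberries with both tight: 0.6957 servings and 3.658 servings → $4.16.
avocado + strawberries with both tight: 0.5714 servings and 3.612 servings → $4.94.
Cheapest feasible corner: $4.16.

$4.16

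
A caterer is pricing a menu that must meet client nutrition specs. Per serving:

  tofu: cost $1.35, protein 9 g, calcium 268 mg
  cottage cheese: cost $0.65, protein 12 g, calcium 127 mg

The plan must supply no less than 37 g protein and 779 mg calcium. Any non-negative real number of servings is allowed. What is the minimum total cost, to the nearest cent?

A basic optimal solution has at most two foods positive. Try each food alone and each pair with both targets met exactly.
tofu only: max(37/9, 779/268) = 4.111 servings → $5.55.
cottage cheese only: max(37/12, 779/127) = 6.134 servings → $3.99.
tofu + cottage cheese with both tight: 2.243 servings and 1.401 servings → $3.94.
The minimum over all feasible corners is $3.94.

$3.94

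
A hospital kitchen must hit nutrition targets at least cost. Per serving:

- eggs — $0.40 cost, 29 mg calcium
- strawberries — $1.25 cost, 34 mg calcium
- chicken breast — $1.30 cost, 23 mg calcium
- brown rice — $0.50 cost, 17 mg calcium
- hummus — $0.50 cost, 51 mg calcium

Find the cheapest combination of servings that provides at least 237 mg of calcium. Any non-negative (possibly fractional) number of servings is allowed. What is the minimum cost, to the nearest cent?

$2.32

Cost per mg of calcium: hummus $0.0098, eggs $0.0138, brown rice $0.0294, strawberries $0.0368, chicken breast $0.0565.
With no serving limits, use only hummus: 237 mg / 51 mg = 4.647 servings × $0.50 = $2.32.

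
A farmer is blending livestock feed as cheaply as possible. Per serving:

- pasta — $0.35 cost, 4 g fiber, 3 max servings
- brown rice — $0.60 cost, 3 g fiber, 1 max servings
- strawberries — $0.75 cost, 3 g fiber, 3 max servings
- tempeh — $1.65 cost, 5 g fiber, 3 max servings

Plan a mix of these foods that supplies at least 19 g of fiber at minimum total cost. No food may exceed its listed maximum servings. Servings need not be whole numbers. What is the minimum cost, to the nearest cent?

Cost per g of fiber: pasta $0.0875, brown rice $0.2000, strawberries $0.2500, tempeh $0.3300.
Take 3 servings of pasta: +12.0 g fiber for $1.05 (total $1.05, still need 7.0 g).
Take 1 serving of brown rice: +3.0 g fiber for $0.60 (total $1.65, still need 4.0 g).
Take 1.333 servings of strawberries: +4.0 g fiber for $1.00 (total $2.65, still need 0.0 g).
Filling from the cheapest source first is optimal under one linear minimum: $2.65.

$2.65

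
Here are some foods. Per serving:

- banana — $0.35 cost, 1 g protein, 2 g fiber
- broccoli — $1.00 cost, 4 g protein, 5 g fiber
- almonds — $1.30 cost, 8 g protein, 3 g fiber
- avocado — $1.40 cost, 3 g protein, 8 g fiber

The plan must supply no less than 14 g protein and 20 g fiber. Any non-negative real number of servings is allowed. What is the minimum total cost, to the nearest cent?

This is a tiny linear program; its minimum lies at a vertex of the feasible set. List the vertices and price them.
banana only: max(14/1, 20/2) = 14 servings → $4.90.
broccoli only: max(14/4, 20/5) = 4 servings → $4.00.
almonds only: max(14/8, 20/3) = 6.667 servings → $8.67.
avocado only: max(14/3, 20/8) = 4.667 servings → $6.53.
banana + broccoli with both tight: 3.333 servings and 2.667 servings → $3.83.
banana + almonds with both tight: 9.077 servings and 0.6154 servings → $3.98.
banana + avocado: intersection lies outside the first quadrant.
broccoli + almonds: intersection lies outside the first quadrant.
broccoli + avocado with both tight: 3.059 servings and 0.5882 servings → $3.88.
almonds + avocado with both tight: 0.9455 servings and 2.145 servings → $4.23.
The minimum over all feasible corners is $3.83.

$3.83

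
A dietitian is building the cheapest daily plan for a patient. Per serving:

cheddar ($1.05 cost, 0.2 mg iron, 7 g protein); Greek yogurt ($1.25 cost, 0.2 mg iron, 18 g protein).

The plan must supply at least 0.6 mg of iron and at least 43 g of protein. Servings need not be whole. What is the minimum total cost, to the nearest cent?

$3.55

An LP optimum is at a vertex; with two nutrient constraints at most two foods are used. Check each candidate.
cheddar only: max(0.6/0.2, 43/7) = 6.143 servings → $6.45.
Greek yogurt only: max(0.6/0.2, 43/18) = 3 servings → $3.75.
cheddar + Greek yogurt with both tight: 1 serving and 2 servings → $3.55.
So the least-cost plan costs $3.55.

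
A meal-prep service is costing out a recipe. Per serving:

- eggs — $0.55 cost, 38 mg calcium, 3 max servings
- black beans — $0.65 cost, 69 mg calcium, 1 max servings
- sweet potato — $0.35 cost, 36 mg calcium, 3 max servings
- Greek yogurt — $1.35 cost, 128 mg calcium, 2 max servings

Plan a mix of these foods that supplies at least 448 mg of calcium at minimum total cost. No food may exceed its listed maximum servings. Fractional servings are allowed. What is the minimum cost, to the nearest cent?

Cost per mg of calcium: black beans $0.0094, sweet potato $0.0097, Greek yogurt $0.0105, eggs $0.0145.
Take 1 serving of black beans: +69.0 mg calcium for $0.65 (total $0.65, still need 379.0 mg).
Take 3 servings of sweet potato: +108.0 mg calcium for $1.05 (total $1.70, still need 271.0 mg).
Take 2 servings of Greek yogurt: +256.0 mg calcium for $2.70 (total $4.40, still need 15.0 mg).
Take 0.3947 servings of eggs: +15.0 mg calcium for $0.22 (total $4.62, still need 0.0 mg).
Filling from the cheapest source first is optimal under one linear minimum: $4.62.

$4.62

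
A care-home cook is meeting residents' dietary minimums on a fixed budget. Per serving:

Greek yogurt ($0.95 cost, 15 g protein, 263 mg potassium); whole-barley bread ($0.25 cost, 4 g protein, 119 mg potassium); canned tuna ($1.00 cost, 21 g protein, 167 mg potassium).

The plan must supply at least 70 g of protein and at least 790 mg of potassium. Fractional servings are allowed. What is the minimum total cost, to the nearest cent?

Minimising a linear cost over {protein ≥ 70, potassium ≥ 790, servings ≥ 0} — the optimum is at a vertex, using one or two foods.
Greek yogurt only: max(70/15, 790/263) = 4.667 servings → $4.43.
whole-barley bread only: max(70/4, 790/119) = 17.5 servings → $4.38.
canned tuna only: max(70/21, 790/167) = 4.731 servings → $4.73.
Greek yogurt + whole-barley bread with both targets exact would need a negative amount; discard.
Greek yogurt + canned tuna with both tight: 1.624 servings and 2.174 servings → $3.72.
whole-barley bread + canned tuna with both tight: 2.676 servings and 2.824 servings → $3.49.
So the least-cost plan costs $3.49.

$3.49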